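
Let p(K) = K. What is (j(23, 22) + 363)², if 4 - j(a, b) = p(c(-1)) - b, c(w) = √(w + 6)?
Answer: (389 - √5)² ≈ 1.4959e+5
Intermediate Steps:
c(w) = √(6 + w)
j(a, b) = 4 + b - √5 (j(a, b) = 4 - (√(6 - 1) - b) = 4 - (√5 - b) = 4 + (b - √5) = 4 + b - √5)
(j(23, 22) + 363)² = ((4 + 22 - √5) + 363)² = ((26 - √5) + 363)² = (389 - √5)²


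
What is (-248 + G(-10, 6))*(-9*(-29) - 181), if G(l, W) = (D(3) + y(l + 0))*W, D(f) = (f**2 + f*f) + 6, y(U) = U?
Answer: -13120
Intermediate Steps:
D(f) = 6 + 2*f**2 (D(f) = (f**2 + f**2) + 6 = 2*f**2 + 6 = 6 + 2*f**2)
G(l, W) = W*(24 + l) (G(l, W) = ((6 + 2*3**2) + (l + 0))*W = ((6 + 2*9) + l)*W = ((6 + 18) + l)*W = (24 + l)*W = W*(24 + l))
(-248 + G(-10, 6))*(-9*(-29) - 181) = (-248 + 6*(24 - 10))*(-9*(-29) - 181) = (-248 + 6*14)*(261 - 181) = (-248 + 84)*80 = -164*80 = -13120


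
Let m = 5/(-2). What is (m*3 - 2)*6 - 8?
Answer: -65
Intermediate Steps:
m = -5/2 (m = 5*(-½) = -5/2 ≈ -2.5000)
(m*3 - 2)*6 - 8 = (-5/2*3 - 2)*6 - 8 = (-15/2 - 2)*6 - 8 = -19/2*6 - 8 = -57 - 8 = -65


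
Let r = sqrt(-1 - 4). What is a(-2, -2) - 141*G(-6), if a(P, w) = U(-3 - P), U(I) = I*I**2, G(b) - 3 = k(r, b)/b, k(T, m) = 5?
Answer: -613/2 ≈ -306.50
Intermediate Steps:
r = I*sqrt(5) (r = sqrt(-5) = I*sqrt(5) ≈ 2.2361*I)
G(b) = 3 + 5/b
U(I) = I**3
a(P, w) = (-3 - P)**3
a(-2, -2) - 141*G(-6) = -(3 - 2)**3 - 141*(3 + 5/(-6)) = -1*1**3 - 141*(3 + 5*(-1/6)) = -1*1 - 141*(3 - 5/6) = -1 - 141*13/6 = -1 - 611/2 = -613/2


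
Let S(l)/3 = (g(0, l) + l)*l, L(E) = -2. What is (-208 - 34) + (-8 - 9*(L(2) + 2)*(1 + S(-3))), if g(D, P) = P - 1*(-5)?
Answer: -250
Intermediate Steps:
g(D, P) = 5 + P (g(D, P) = P + 5 = 5 + P)
S(l) = 3*l*(5 + 2*l) (S(l) = 3*(((5 + l) + l)*l) = 3*((5 + 2*l)*l) = 3*(l*(5 + 2*l)) = 3*l*(5 + 2*l))
(-208 - 34) + (-8 - 9*(L(2) + 2)*(1 + S(-3))) = (-208 - 34) + (-8 - 9*(-2 + 2)*(1 + 3*(-3)*(5 + 2*(-3)))) = -242 + (-8 - 0*(1 + 3*(-3)*(5 - 6))) = -242 + (-8 - 0*(1 + 3*(-3)*(-1))) = -242 + (-8 - 0*(1 + 9)) = -242 + (-8 - 0*10) = -242 + (-8 - 9*0) = -242 + (-8 + 0) = -242 - 8 = -250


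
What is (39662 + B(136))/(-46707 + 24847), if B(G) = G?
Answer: -19899/10930 ≈ -1.8206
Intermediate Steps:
(39662 + B(136))/(-46707 + 24847) = (39662 + 136)/(-46707 + 24847) = 39798/(-21860) = 39798*(-1/21860) = -19899/10930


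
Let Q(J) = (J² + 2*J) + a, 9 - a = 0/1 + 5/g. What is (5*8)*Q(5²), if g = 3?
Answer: 81880/3 ≈ 27293.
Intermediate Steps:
a = 22/3 (a = 9 - (0/1 + 5/3) = 9 - (0*1 + 5*(⅓)) = 9 - (0 + 5/3) = 9 - 1*5/3 = 9 - 5/3 = 22/3 ≈ 7.3333)
Q(J) = 22/3 + J² + 2*J (Q(J) = (J² + 2*J) + 22/3 = 22/3 + J² + 2*J)
(5*8)*Q(5²) = (5*8)*(22/3 + (5²)² + 2*5²) = 40*(22/3 + 25² + 2*25) = 40*(22/3 + 625 + 50) = 40*(2047/3) = 81880/3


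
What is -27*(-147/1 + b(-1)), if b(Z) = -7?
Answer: 4158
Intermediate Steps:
-27*(-147/1 + b(-1)) = -27*(-147/1 - 7) = -27*(-147*1 - 7) = -27*(-147 - 7) = -27*(-154) = 4158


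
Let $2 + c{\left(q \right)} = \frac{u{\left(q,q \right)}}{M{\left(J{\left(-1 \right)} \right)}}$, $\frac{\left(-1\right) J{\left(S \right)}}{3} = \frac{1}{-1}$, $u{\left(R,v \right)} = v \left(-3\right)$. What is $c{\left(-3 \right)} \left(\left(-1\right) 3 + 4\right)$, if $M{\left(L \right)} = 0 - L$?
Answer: $-5$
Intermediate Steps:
$u{\left(R,v \right)} = - 3 v$
$J{\left(S \right)} = 3$ ($J{\left(S \right)} = - \frac{3}{-1} = \left(-3\right) \left(-1\right) = 3$)
$M{\left(L \right)} = - L$
$c{\left(q \right)} = -2 + q$ ($c{\left(q \right)} = -2 + \frac{\left(-3\right) q}{\left(-1\right) 3} = -2 + \frac{\left(-3\right) q}{-3} = -2 + - 3 q \left(- \frac{1}{3}\right) = -2 + q$)
$c{\left(-3 \right)} \left(\left(-1\right) 3 + 4\right) = \left(-2 - 3\right) \left(\left(-1\right) 3 + 4\right) = - 5 \left(-3 + 4\right) = \left(-5\right) 1 = -5$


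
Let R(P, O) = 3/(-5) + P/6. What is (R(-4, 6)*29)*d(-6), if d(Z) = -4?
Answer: 2204/15 ≈ 146.93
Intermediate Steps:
R(P, O) = -⅗ + P/6 (R(P, O) = 3*(-⅕) + P*(⅙) = -⅗ + P/6)
(R(-4, 6)*29)*d(-6) = ((-⅗ + (⅙)*(-4))*29)*(-4) = ((-⅗ - ⅔)*29)*(-4) = -19/15*29*(-4) = -551/15*(-4) = 2204/15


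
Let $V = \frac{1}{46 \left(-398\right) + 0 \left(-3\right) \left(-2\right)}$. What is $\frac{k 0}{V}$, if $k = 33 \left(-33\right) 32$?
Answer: $0$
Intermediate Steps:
$k = -34848$ ($k = \left(-1089\right) 32 = -34848$)
$V = - \frac{1}{18308}$ ($V = \frac{1}{-18308 + 0 \left(-2\right)} = \frac{1}{-18308 + 0} = \frac{1}{-18308} = - \frac{1}{18308} \approx -5.4621 \cdot 10^{-5}$)
$\frac{k 0}{V} = \frac{\left(-34848\right) 0}{- \frac{1}{18308}} = 0 \left(-18308\right) = 0$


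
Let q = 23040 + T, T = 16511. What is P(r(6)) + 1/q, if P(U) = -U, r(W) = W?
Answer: -237305/39551 ≈ -6.0000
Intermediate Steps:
q = 39551 (q = 23040 + 16511 = 39551)
P(r(6)) + 1/q = -1*6 + 1/39551 = -6 + 1/39551 = -237305/39551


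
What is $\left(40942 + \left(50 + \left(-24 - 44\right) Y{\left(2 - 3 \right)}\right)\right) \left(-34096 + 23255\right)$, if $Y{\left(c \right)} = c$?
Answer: $-445131460$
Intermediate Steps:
$\left(40942 + \left(50 + \left(-24 - 44\right) Y{\left(2 - 3 \right)}\right)\right) \left(-34096 + 23255\right) = \left(40942 + \left(50 + \left(-24 - 44\right) \left(2 - 3\right)\right)\right) \left(-34096 + 23255\right) = \left(40942 + \left(50 + \left(-24 - 44\right) \left(-1\right)\right)\right) \left(-10841\right) = \left(40942 + \left(50 - -68\right)\right) \left(-10841\right) = \left(40942 + \left(50 + 68\right)\right) \left(-10841\right) = \left(40942 + 118\right) \left(-10841\right) = 41060 \left(-10841\right) = -445131460$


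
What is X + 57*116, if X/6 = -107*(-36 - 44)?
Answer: 57972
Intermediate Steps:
X = 51360 (X = 6*(-107*(-36 - 44)) = 6*(-107*(-80)) = 6*8560 = 51360)
X + 57*116 = 51360 + 57*116 = 51360 + 6612 = 57972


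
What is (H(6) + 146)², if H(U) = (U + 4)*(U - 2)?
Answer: 34596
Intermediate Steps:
H(U) = (-2 + U)*(4 + U) (H(U) = (4 + U)*(-2 + U) = (-2 + U)*(4 + U))
(H(6) + 146)² = ((-8 + 6² + 2*6) + 146)² = ((-8 + 36 + 12) + 146)² = (40 + 146)² = 186² = 34596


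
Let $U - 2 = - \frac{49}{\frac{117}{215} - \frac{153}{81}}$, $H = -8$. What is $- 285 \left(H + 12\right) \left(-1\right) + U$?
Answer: $\frac{3066299}{2602} \approx 1178.4$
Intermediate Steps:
$U = \frac{100019}{2602}$ ($U = 2 - \frac{49}{\frac{117}{215} - \frac{153}{81}} = 2 - \frac{49}{117 \cdot \frac{1}{215} - \frac{17}{9}} = 2 - \frac{49}{\frac{117}{215} - \frac{17}{9}} = 2 - \frac{49}{- \frac{2602}{1935}} = 2 - - \frac{94815}{2602} = 2 + \frac{94815}{2602} = \frac{100019}{2602} \approx 38.439$)
$- 285 \left(H + 12\right) \left(-1\right) + U = - 285 \left(-8 + 12\right) \left(-1\right) + \frac{100019}{2602} = - 285 \cdot 4 \left(-1\right) + \frac{100019}{2602} = \left(-285\right) \left(-4\right) + \frac{100019}{2602} = 1140 + \frac{100019}{2602} = \frac{3066299}{2602}$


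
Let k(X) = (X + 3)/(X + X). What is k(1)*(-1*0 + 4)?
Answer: 8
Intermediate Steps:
k(X) = (3 + X)/(2*X) (k(X) = (3 + X)/((2*X)) = (3 + X)*(1/(2*X)) = (3 + X)/(2*X))
k(1)*(-1*0 + 4) = ((1/2)*(3 + 1)/1)*(-1*0 + 4) = ((1/2)*1*4)*(0 + 4) = 2*4 = 8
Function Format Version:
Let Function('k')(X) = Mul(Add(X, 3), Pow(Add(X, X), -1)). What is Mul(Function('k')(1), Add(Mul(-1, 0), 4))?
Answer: 8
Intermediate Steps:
Function('k')(X) = Mul(Rational(1, 2), Pow(X, -1), Add(3, X)) (Function('k')(X) = Mul(Add(3, X), Pow(Mul(2, X), -1)) = Mul(Add(3, X), Mul(Rational(1, 2), Pow(X, -1))) = Mul(Rational(1, 2), Pow(X, -1), Add(3, X)))
Mul(Function('k')(1), Add(Mul(-1, 0), 4)) = Mul(Mul(Rational(1, 2), Pow(1, -1), Add(3, 1)), Add(Mul(-1, 0), 4)) = Mul(Mul(Rational(1, 2), 1, 4), Add(0, 4)) = Mul(2, 4) = 8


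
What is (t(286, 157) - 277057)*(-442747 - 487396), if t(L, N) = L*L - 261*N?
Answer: 219735122034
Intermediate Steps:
t(L, N) = L² - 261*N
(t(286, 157) - 277057)*(-442747 - 487396) = ((286² - 261*157) - 277057)*(-442747 - 487396) = ((81796 - 40977) - 277057)*(-930143) = (40819 - 277057)*(-930143) = -236238*(-930143) = 219735122034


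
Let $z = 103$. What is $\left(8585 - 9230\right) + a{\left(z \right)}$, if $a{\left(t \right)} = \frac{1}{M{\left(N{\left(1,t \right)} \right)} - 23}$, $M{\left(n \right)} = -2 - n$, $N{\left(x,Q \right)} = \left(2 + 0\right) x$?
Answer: $- \frac{17416}{27} \approx -645.04$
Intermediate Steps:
$N{\left(x,Q \right)} = 2 x$
$a{\left(t \right)} = - \frac{1}{27}$ ($a{\left(t \right)} = \frac{1}{\left(-2 - 2 \cdot 1\right) - 23} = \frac{1}{\left(-2 - 2\right) - 23} = \frac{1}{-4 - 23} = \frac{1}{-27} = - \frac{1}{27}$)
$\left(8585 - 9230\right) + a{\left(z \right)} = \left(8585 - 9230\right) - \frac{1}{27} = -645 - \frac{1}{27} = - \frac{17416}{27}$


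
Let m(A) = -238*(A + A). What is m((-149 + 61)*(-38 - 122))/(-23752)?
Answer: 837760/2969 ≈ 282.17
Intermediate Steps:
m(A) = -476*A
m((-149 + 61)*(-38 - 122))/(-23752) = -476*(-149 + 61)*(-38 - 122)/(-23752) = -(-41888)*(-160)*(-1/23752) = -476*14080*(-1/23752) = -6702080*(-1/23752) = 837760/2969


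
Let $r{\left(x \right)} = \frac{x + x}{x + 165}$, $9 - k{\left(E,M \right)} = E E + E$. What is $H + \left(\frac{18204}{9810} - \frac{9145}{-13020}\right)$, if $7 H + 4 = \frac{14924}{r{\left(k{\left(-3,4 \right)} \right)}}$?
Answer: $\frac{2732973827}{45780} \approx 59698.0$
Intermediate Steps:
$k{\left(E,M \right)} = 9 - E - E^{2}$ ($k{\left(E,M \right)} = 9 - \left(E E + E\right) = 9 - \left(E^{2} + E\right) = 9 - \left(E + E^{2}\right) = 9 - E - E^{2}$)
$r{\left(x \right)} = \frac{2 x}{165 + x}$
$H = \frac{417868}{7}$ ($H = - \frac{4}{7} + \frac{14924 \frac{1}{2 \left(9 - -3 - \left(-3\right)^{2}\right) \frac{1}{165 - -3}}}{7} = - \frac{4}{7} + \frac{14924 \frac{1}{2 \left(9 + 3 - 9\right) \frac{1}{165 + \left(9 + 3 - 9\right)}}}{7} = - \frac{4}{7} + \frac{14924 \frac{1}{2 \cdot 3 \frac{1}{165 + 3}}}{7} = - \frac{4}{7} + \frac{14924 \frac{1}{2 \cdot 3 \cdot \frac{1}{168}}}{7} = - \frac{4}{7} + \frac{14924 \frac{1}{\frac{1}{28}}}{7} = - \frac{4}{7} + \frac{14924 \cdot 28}{7} = - \frac{4}{7} + \frac{1}{7} \cdot 417872 = - \frac{4}{7} + 59696 = \frac{417868}{7} \approx 59695.0$)
$H + \left(\frac{18204}{9810} - \frac{9145}{-13020}\right) = \frac{417868}{7} + \left(\frac{18204}{9810} - \frac{9145}{-13020}\right) = \frac{417868}{7} + \left(18204 \cdot \frac{1}{9810} - - \frac{59}{84}\right) = \frac{417868}{7} + \left(\frac{3034}{1635} + \frac{59}{84}\right) = \frac{417868}{7} + \frac{117107}{45780} = \frac{2732973827}{45780}$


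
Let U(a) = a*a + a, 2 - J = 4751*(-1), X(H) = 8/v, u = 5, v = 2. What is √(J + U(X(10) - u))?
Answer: 7*√97 ≈ 68.942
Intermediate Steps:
X(H) = 4 (X(H) = 8/2 = 8*(½) = 4)
J = 4753 (J = 2 - 4751*(-1) = 2 - 1*(-4751) = 2 + 4751 = 4753)
U(a) = a + a² (U(a) = a² + a = a + a²)
√(J + U(X(10) - u)) = √(4753 + (4 - 1*5)*(1 + (4 - 1*5))) = √(4753 + (4 - 5)*(1 + (4 - 5))) = √(4753 - (1 - 1)) = √(4753 - 1*0) = √(4753 + 0) = √4753 = 7*√97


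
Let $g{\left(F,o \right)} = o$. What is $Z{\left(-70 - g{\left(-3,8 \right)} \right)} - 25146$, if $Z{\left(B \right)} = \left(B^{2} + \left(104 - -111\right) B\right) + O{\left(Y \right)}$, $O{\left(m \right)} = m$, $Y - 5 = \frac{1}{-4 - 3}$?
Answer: $- \frac{250790}{7} \approx -35827.0$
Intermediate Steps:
$Y = \frac{34}{7}$ ($Y = 5 + \frac{1}{-4 - 3} = 5 + \frac{1}{-7} = 5 - \frac{1}{7} = \frac{34}{7} \approx 4.8571$)
$Z{\left(B \right)} = \frac{34}{7} + B^{2} + 215 B$ ($Z{\left(B \right)} = \left(B^{2} + \left(104 - -111\right) B\right) + \frac{34}{7} = \left(B^{2} + \left(104 + 111\right) B\right) + \frac{34}{7} = \left(B^{2} + 215 B\right) + \frac{34}{7} = \frac{34}{7} + B^{2} + 215 B$)
$Z{\left(-70 - g{\left(-3,8 \right)} \right)} - 25146 = \left(\frac{34}{7} + \left(-70 - 8\right)^{2} + 215 \left(-70 - 8\right)\right) - 25146 = \left(\frac{34}{7} + \left(-78\right)^{2} + 215 \left(-78\right)\right) - 25146 = \left(\frac{34}{7} + 6084 - 16770\right) - 25146 = - \frac{74768}{7} - 25146 = - \frac{250790}{7}$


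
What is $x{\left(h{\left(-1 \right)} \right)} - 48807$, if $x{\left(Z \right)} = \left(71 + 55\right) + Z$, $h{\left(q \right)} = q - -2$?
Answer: $-48680$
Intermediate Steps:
$h{\left(q \right)} = 2 + q$ ($h{\left(q \right)} = q + 2 = 2 + q$)
$x{\left(Z \right)} = 126 + Z$
$x{\left(h{\left(-1 \right)} \right)} - 48807 = \left(126 + \left(2 - 1\right)\right) - 48807 = \left(126 + 1\right) - 48807 = 127 - 48807 = -48680$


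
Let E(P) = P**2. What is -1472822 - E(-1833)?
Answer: -4832711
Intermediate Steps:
-1472822 - E(-1833) = -1472822 - 1*(-1833)**2 = -1472822 - 1*3359889 = -1472822 - 3359889 = -4832711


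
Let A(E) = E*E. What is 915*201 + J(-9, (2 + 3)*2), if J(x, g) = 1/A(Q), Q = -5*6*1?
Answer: 165523501/900 ≈ 1.8392e+5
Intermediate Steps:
Q = -30 (Q = -30*1 = -30)
A(E) = E²
J(x, g) = 1/900 (J(x, g) = 1/((-30)²) = 1/900)
915*201 + J(-9, (2 + 3)*2) = 915*201 + 1/900 = 183915 + 1/900 = 165523501/900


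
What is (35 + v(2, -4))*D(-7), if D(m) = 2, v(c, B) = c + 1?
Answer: 76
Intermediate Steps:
v(c, B) = 1 + c
(35 + v(2, -4))*D(-7) = (35 + (1 + 2))*2 = (35 + 3)*2 = 38*2 = 76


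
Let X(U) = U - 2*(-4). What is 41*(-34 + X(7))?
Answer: -779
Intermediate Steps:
X(U) = 8 + U (X(U) = U + 8 = 8 + U)
41*(-34 + X(7)) = 41*(-34 + (8 + 7)) = 41*(-34 + 15) = 41*(-19) = -779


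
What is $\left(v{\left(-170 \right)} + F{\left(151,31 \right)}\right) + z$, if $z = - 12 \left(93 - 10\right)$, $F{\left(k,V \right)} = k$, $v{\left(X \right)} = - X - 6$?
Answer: $-681$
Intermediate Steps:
$v{\left(X \right)} = -6 - X$
$z = -996$ ($z = \left(-12\right) 83 = -996$)
$\left(v{\left(-170 \right)} + F{\left(151,31 \right)}\right) + z = \left(\left(-6 - -170\right) + 151\right) - 996 = \left(\left(-6 + 170\right) + 151\right) - 996 = \left(164 + 151\right) - 996 = 315 - 996 = -681$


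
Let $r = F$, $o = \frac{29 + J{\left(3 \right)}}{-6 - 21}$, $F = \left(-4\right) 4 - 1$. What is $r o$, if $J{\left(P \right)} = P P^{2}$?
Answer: $\frac{952}{27} \approx 35.259$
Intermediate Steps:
$F = -17$ ($F = -16 - 1 = -17$)
$J{\left(P \right)} = P^{3}$
$o = - \frac{56}{27}$ ($o = \frac{29 + 3^{3}}{-6 - 21} = \frac{29 + 27}{-27} = 56 \left(- \frac{1}{27}\right) = - \frac{56}{27} \approx -2.0741$)
$r = -17$
$r o = \left(-17\right) \left(- \frac{56}{27}\right) = \frac{952}{27}$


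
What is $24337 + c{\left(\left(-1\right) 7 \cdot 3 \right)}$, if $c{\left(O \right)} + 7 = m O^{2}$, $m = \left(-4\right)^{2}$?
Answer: $31386$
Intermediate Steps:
$m = 16$
$c{\left(O \right)} = -7 + 16 O^{2}$
$24337 + c{\left(\left(-1\right) 7 \cdot 3 \right)} = 24337 - \left(7 - 16 \left(\left(-1\right) 7 \cdot 3\right)^{2}\right) = 24337 - \left(7 - 16 \left(\left(-7\right) 3\right)^{2}\right) = 24337 - \left(7 - 16 \left(-21\right)^{2}\right) = 24337 + \left(-7 + 16 \cdot 441\right) = 24337 + \left(-7 + 7056\right) = 24337 + 7049 = 31386$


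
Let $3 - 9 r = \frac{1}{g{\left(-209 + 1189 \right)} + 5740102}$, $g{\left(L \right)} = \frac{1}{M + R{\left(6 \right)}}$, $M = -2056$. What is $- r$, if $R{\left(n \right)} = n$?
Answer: $- \frac{35301625247}{105904881891} \approx -0.33333$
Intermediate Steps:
$g{\left(L \right)} = - \frac{1}{2050}$ ($g{\left(L \right)} = \frac{1}{-2056 + 6} = \frac{1}{-2050} = - \frac{1}{2050}$)
$r = \frac{35301625247}{105904881891}$ ($r = \frac{1}{3} - \frac{1}{9 \left(- \frac{1}{2050} + 5740102\right)} = \frac{1}{3} - \frac{1}{9 \cdot \frac{11767209099}{2050}} = \frac{1}{3} - \frac{2050}{105904881891} = \frac{35301625247}{105904881891} \approx 0.33333$)
$- r = \left(-1\right) \frac{35301625247}{105904881891} = - \frac{35301625247}{105904881891}$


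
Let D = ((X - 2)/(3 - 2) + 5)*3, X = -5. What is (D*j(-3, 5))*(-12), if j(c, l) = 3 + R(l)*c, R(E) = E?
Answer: -864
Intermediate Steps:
j(c, l) = 3 + c*l (j(c, l) = 3 + l*c = 3 + c*l)
D = -6 (D = ((-5 - 2)/(3 - 2) + 5)*3 = (-7/1 + 5)*3 = (-7*1 + 5)*3 = (-7 + 5)*3 = -2*3 = -6)
(D*j(-3, 5))*(-12) = -6*(3 - 3*5)*(-12) = -6*(3 - 15)*(-12) = -6*(-12)*(-12) = 72*(-12) = -864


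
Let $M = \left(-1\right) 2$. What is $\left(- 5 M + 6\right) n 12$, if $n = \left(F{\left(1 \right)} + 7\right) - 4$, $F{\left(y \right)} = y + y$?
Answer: $960$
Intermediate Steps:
$M = -2$
$F{\left(y \right)} = 2 y$
$n = 5$ ($n = \left(2 \cdot 1 + 7\right) - 4 = \left(2 + 7\right) - 4 = 9 - 4 = 5$)
$\left(- 5 M + 6\right) n 12 = \left(\left(-5\right) \left(-2\right) + 6\right) 5 \cdot 12 = \left(10 + 6\right) 5 \cdot 12 = 16 \cdot 5 \cdot 12 = 80 \cdot 12 = 960$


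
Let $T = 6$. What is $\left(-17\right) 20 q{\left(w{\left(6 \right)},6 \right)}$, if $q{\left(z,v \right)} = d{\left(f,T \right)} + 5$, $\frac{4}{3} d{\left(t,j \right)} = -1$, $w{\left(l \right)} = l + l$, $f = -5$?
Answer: $-1445$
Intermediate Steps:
$w{\left(l \right)} = 2 l$
$d{\left(t,j \right)} = - \frac{3}{4}$ ($d{\left(t,j \right)} = \frac{3}{4} \left(-1\right) = - \frac{3}{4}$)
$q{\left(z,v \right)} = \frac{17}{4}$ ($q{\left(z,v \right)} = - \frac{3}{4} + 5 = \frac{17}{4}$)
$\left(-17\right) 20 q{\left(w{\left(6 \right)},6 \right)} = \left(-17\right) 20 \cdot \frac{17}{4} = \left(-340\right) \frac{17}{4} = -1445$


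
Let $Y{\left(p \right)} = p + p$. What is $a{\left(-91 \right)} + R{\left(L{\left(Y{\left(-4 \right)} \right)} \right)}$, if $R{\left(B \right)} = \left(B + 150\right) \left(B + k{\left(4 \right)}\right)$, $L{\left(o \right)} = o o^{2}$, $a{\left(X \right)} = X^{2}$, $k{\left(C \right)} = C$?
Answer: $192177$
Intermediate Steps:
$Y{\left(p \right)} = 2 p$
$L{\left(o \right)} = o^{3}$
$R{\left(B \right)} = \left(4 + B\right) \left(150 + B\right)$ ($R{\left(B \right)} = \left(B + 150\right) \left(B + 4\right) = \left(150 + B\right) \left(4 + B\right) = \left(4 + B\right) \left(150 + B\right)$)
$a{\left(-91 \right)} + R{\left(L{\left(Y{\left(-4 \right)} \right)} \right)} = \left(-91\right)^{2} + \left(600 + \left(\left(2 \left(-4\right)\right)^{3}\right)^{2} + 154 \left(2 \left(-4\right)\right)^{3}\right) = 8281 + \left(600 + \left(\left(-8\right)^{3}\right)^{2} + 154 \left(-8\right)^{3}\right) = 8281 + \left(600 + \left(-512\right)^{2} + 154 \left(-512\right)\right) = 8281 + \left(600 + 262144 - 78848\right) = 8281 + 183896 = 192177$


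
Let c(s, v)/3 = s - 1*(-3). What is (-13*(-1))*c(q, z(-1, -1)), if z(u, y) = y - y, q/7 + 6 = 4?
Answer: -429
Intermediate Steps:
q = -14 (q = -42 + 7*4 = -42 + 28 = -14)
z(u, y) = 0
c(s, v) = 9 + 3*s (c(s, v) = 3*(s - 1*(-3)) = 3*(s + 3) = 3*(3 + s) = 9 + 3*s)
(-13*(-1))*c(q, z(-1, -1)) = (-13*(-1))*(9 + 3*(-14)) = 13*(9 - 42) = 13*(-33) = -429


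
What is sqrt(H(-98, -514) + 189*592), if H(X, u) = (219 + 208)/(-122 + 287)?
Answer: sqrt(3046221255)/165 ≈ 334.50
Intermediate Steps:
H(X, u) = 427/165
sqrt(H(-98, -514) + 189*592) = sqrt(427/165 + 189*592) = sqrt(427/165 + 111888) = sqrt(18461947/165) = sqrt(3046221255)/165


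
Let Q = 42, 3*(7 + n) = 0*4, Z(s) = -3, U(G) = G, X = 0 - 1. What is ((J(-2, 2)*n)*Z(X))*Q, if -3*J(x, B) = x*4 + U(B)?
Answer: 1764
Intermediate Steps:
X = -1
J(x, B) = -4*x/3 - B/3 (J(x, B) = -(x*4 + B)/3 = -(4*x + B)/3 = -(B + 4*x)/3 = -4*x/3 - B/3)
n = -7 (n = -7 + (0*4)/3 = -7 + (1/3)*0 = -7 + 0 = -7)
((J(-2, 2)*n)*Z(X))*Q = (((-4/3*(-2) - 1/3*2)*(-7))*(-3))*42 = (((8/3 - 2/3)*(-7))*(-3))*42 = ((2*(-7))*(-3))*42 = -14*(-3)*42 = 42*42 = 1764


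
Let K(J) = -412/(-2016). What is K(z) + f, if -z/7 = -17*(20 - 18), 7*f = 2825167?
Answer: 203412127/504 ≈ 4.0360e+5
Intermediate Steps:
f = 2825167/7 (f = (1/7)*2825167 = 2825167/7 ≈ 4.0360e+5)
z = 238 (z = -(-119)*(20 - 18) = -(-119)*2 = -7*(-34) = 238)
K(J) = 103/504 (K(J) = -412*(-1/2016) = 103/504)
K(z) + f = 103/504 + 2825167/7 = 203412127/504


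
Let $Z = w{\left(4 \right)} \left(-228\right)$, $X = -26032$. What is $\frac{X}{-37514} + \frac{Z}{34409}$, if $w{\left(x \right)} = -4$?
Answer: $\frac{24472312}{33968927} \approx 0.72043$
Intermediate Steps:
$Z = 912$ ($Z = \left(-4\right) \left(-228\right) = 912$)
$\frac{X}{-37514} + \frac{Z}{34409} = - \frac{26032}{-37514} + \frac{912}{34409} = \left(-26032\right) \left(- \frac{1}{37514}\right) + 912 \cdot \frac{1}{34409} = \frac{13016}{18757} + \frac{48}{1811} = \frac{24472312}{33968927}$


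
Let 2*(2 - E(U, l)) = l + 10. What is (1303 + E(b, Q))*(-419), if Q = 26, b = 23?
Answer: -539253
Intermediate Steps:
E(U, l) = -3 - l/2 (E(U, l) = 2 - (l + 10)/2 = 2 - (10 + l)/2 = 2 + (-5 - l/2) = -3 - l/2)
(1303 + E(b, Q))*(-419) = (1303 + (-3 - 1/2*26))*(-419) = (1303 + (-3 - 13))*(-419) = (1303 - 16)*(-419) = 1287*(-419) = -539253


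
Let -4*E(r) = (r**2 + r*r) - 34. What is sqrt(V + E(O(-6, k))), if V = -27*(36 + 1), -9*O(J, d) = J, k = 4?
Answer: I*sqrt(35666)/6 ≈ 31.476*I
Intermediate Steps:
O(J, d) = -J/9
E(r) = 17/2 - r**2/2 (E(r) = -((r**2 + r*r) - 34)/4 = -((r**2 + r**2) - 34)/4 = -(2*r**2 - 34)/4 = -(-34 + 2*r**2)/4 = 17/2 - r**2/2)
V = -999 (V = -27*37 = -999)
sqrt(V + E(O(-6, k))) = sqrt(-999 + (17/2 - (-1/9*(-6))**2/2)) = sqrt(-999 + (17/2 - (2/3)**2/2)) = sqrt(-999 + (17/2 - 1/2*4/9)) = sqrt(-999 + (17/2 - 2/9)) = sqrt(-999 + 149/18) = sqrt(-17833/18) = I*sqrt(35666)/6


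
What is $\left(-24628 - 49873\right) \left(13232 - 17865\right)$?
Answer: $345163133$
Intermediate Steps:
$\left(-24628 - 49873\right) \left(13232 - 17865\right) = \left(-74501\right) \left(-4633\right) = 345163133$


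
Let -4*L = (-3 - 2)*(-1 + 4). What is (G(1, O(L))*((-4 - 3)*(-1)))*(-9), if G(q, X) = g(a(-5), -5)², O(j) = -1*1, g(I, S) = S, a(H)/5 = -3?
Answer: -1575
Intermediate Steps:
a(H) = -15 (a(H) = 5*(-3) = -15)
L = 15/4 (L = -(-3 - 2)*(-1 + 4)/4 = -(-5)*3/4 = -¼*(-15) = 15/4 ≈ 3.7500)
O(j) = -1
G(q, X) = 25 (G(q, X) = (-5)² = 25)
(G(1, O(L))*((-4 - 3)*(-1)))*(-9) = (25*((-4 - 3)*(-1)))*(-9) = (25*(-7*(-1)))*(-9) = (25*7)*(-9) = 175*(-9) = -1575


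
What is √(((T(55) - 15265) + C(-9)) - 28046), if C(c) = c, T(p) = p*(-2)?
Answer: I*√43430 ≈ 208.4*I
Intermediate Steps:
T(p) = -2*p
√(((T(55) - 15265) + C(-9)) - 28046) = √(((-2*55 - 15265) - 9) - 28046) = √(((-110 - 15265) - 9) - 28046) = √((-15375 - 9) - 28046) = √(-15384 - 28046) = √(-43430) = I*√43430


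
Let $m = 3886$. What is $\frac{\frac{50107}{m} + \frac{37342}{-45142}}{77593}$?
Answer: $\frac{1058409591}{6805752329258} \approx 0.00015552$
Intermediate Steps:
$\frac{\frac{50107}{m} + \frac{37342}{-45142}}{77593} = \frac{\frac{50107}{3886} + \frac{37342}{-45142}}{77593} = \left(50107 \cdot \frac{1}{3886} + 37342 \left(- \frac{1}{45142}\right)\right) \frac{1}{77593} = \left(\frac{50107}{3886} - \frac{18671}{22571}\right) \frac{1}{77593} = \frac{1058409591}{87710906} \cdot \frac{1}{77593} = \frac{1058409591}{6805752329258}$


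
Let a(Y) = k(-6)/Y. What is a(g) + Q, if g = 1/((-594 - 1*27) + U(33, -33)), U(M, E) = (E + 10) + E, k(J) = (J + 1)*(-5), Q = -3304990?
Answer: -3321915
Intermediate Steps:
k(J) = -5 - 5*J (k(J) = (1 + J)*(-5) = -5 - 5*J)
U(M, E) = 10 + 2*E (U(M, E) = (10 + E) + E = 10 + 2*E)
g = -1/677 (g = 1/((-594 - 1*27) + (10 + 2*(-33))) = 1/((-594 - 27) + (10 - 66)) = 1/(-621 - 56) = 1/(-677) = -1/677 ≈ -0.0014771)
a(Y) = 25/Y (a(Y) = (-5 - 5*(-6))/Y = (-5 + 30)/Y = 25/Y)
a(g) + Q = 25/(-1/677) - 3304990 = 25*(-677) - 3304990 = -16925 - 3304990 = -3321915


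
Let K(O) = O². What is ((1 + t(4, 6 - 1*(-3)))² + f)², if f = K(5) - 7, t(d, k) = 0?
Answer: 361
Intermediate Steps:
f = 18 (f = 5² - 7 = 25 - 7 = 18)
((1 + t(4, 6 - 1*(-3)))² + f)² = ((1 + 0)² + 18)² = (1² + 18)² = (1 + 18)² = 19² = 361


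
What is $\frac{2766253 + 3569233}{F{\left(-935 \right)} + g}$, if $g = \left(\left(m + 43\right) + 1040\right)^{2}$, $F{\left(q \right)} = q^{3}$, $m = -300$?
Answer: $- \frac{3167743}{408393643} \approx -0.0077566$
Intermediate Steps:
$g = 613089$ ($g = \left(\left(-300 + 43\right) + 1040\right)^{2} = \left(-257 + 1040\right)^{2} = 783^{2} = 613089$)
$\frac{2766253 + 3569233}{F{\left(-935 \right)} + g} = \frac{2766253 + 3569233}{\left(-935\right)^{3} + 613089} = \frac{6335486}{-817400375 + 613089} = \frac{6335486}{-816787286} = 6335486 \left(- \frac{1}{816787286}\right) = - \frac{3167743}{408393643}$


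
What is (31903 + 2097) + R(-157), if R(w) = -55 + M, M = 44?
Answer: 33989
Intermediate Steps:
R(w) = -11 (R(w) = -55 + 44 = -11)
(31903 + 2097) + R(-157) = (31903 + 2097) - 11 = 34000 - 11 = 33989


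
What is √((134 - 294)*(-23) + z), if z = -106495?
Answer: I*√102815 ≈ 320.65*I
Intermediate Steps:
√((134 - 294)*(-23) + z) = √((134 - 294)*(-23) - 106495) = √(-160*(-23) - 106495) = √(3680 - 106495) = √(-102815) = I*√102815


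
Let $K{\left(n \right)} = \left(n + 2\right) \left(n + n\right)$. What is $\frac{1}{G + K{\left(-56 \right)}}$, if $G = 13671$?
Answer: $\frac{1}{19719} \approx 5.0712 \cdot 10^{-5}$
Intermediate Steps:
$K{\left(n \right)} = 2 n \left(2 + n\right)$ ($K{\left(n \right)} = \left(2 + n\right) 2 n = 2 n \left(2 + n\right)$)
$\frac{1}{G + K{\left(-56 \right)}} = \frac{1}{13671 + 2 \left(-56\right) \left(2 - 56\right)} = \frac{1}{13671 + 2 \left(-56\right) \left(-54\right)} = \frac{1}{13671 + 6048} = \frac{1}{19719}$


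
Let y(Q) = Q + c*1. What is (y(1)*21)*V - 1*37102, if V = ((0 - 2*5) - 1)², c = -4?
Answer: -44725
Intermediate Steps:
y(Q) = -4 + Q (y(Q) = Q - 4*1 = Q - 4 = -4 + Q)
V = 121 (V = ((0 - 10) - 1)² = (-10 - 1)² = (-11)² = 121)
(y(1)*21)*V - 1*37102 = ((-4 + 1)*21)*121 - 1*37102 = -3*21*121 - 37102 = -63*121 - 37102 = -7623 - 37102 = -44725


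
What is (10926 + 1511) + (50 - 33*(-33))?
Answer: 13576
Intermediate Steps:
(10926 + 1511) + (50 - 33*(-33)) = 12437 + (50 + 1089) = 12437 + 1139 = 13576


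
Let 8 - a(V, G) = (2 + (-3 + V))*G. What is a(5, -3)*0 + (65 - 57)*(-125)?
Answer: -1000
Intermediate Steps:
a(V, G) = 8 - G*(-1 + V) (a(V, G) = 8 - (2 + (-3 + V))*G = 8 - (-1 + V)*G = 8 - G*(-1 + V))
a(5, -3)*0 + (65 - 57)*(-125) = (8 - 3 - 1*(-3)*5)*0 + (65 - 57)*(-125) = (8 - 3 + 15)*0 + 8*(-125) = 20*0 - 1000 = 0 - 1000 = -1000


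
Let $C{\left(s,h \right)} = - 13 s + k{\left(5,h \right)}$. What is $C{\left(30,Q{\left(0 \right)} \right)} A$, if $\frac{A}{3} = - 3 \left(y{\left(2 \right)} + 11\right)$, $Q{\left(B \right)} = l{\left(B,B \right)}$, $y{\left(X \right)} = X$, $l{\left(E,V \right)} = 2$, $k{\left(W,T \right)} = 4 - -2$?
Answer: $44928$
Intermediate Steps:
$k{\left(W,T \right)} = 6$ ($k{\left(W,T \right)} = 4 + 2 = 6$)
$Q{\left(B \right)} = 2$
$A = -117$ ($A = 3 \left(- 3 \left(2 + 11\right)\right) = 3 \left(\left(-3\right) 13\right) = 3 \left(-39\right) = -117$)
$C{\left(s,h \right)} = 6 - 13 s$ ($C{\left(s,h \right)} = - 13 s + 6 = 6 - 13 s$)
$C{\left(30,Q{\left(0 \right)} \right)} A = \left(6 - 390\right) \left(-117\right) = \left(-384\right) \left(-117\right) = 44928$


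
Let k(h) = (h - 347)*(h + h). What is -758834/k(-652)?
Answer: -379417/651348 ≈ -0.58251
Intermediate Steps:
k(h) = 2*h*(-347 + h) (k(h) = (-347 + h)*(2*h) = 2*h*(-347 + h))
-758834/k(-652) = -758834*(-1/(1304*(-347 - 652))) = -758834/(2*(-652)*(-999)) = -758834/1302696 = -758834*1/1302696 = -379417/651348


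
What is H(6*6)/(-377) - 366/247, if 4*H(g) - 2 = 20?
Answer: -1649/1102 ≈ -1.4964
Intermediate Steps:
H(g) = 11/2 (H(g) = ½ + (¼)*20 = ½ + 5 = 11/2)
H(6*6)/(-377) - 366/247 = (11/2)/(-377) - 366/247 = (11/2)*(-1/377) - 366*1/247 = -11/754 - 366/247 = -1649/1102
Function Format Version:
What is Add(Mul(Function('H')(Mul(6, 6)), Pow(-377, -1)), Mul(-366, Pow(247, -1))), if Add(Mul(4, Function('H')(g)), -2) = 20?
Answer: Rational(-1649, 1102) ≈ -1.4964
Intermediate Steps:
Function('H')(g) = Rational(11, 2) (Function('H')(g) = Add(Rational(1, 2), Mul(Rational(1, 4), 20)) = Add(Rational(1, 2), 5) = Rational(11, 2))
Add(Mul(Function('H')(Mul(6, 6)), Pow(-377, -1)), Mul(-366, Pow(247, -1))) = Add(Mul(Rational(11, 2), Pow(-377, -1)), Mul(-366, Pow(247, -1))) = Add(Mul(Rational(11, 2), Rational(-1, 377)), Mul(-366, Rational(1, 247))) = Add(Rational(-11, 754), Rational(-366, 247)) = Rational(-1649, 1102)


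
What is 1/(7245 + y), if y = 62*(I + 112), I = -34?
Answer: 1/12081 ≈ 8.2775e-5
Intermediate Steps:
y = 4836 (y = 62*(-34 + 112) = 62*78 = 4836)
1/(7245 + y) = 1/(7245 + 4836) = 1/12081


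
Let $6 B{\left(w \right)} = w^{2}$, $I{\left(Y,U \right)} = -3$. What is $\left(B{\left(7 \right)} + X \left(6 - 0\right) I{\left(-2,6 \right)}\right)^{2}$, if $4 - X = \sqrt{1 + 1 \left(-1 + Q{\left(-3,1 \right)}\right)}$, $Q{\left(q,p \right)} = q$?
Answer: $\frac{111697}{36} - 2298 i \sqrt{3} \approx 3102.7 - 3980.3 i$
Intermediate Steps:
$X = 4 - i \sqrt{3}$ ($X = 4 - \sqrt{1 + 1 \left(-1 - 3\right)} = 4 - \sqrt{1 + 1 \left(-4\right)} = 4 - \sqrt{1 - 4} = 4 - \sqrt{-3} = 4 - i \sqrt{3} \approx 4.0 - 1.732 i$)
$B{\left(w \right)} = \frac{w^{2}}{6}$
$\left(B{\left(7 \right)} + X \left(6 - 0\right) I{\left(-2,6 \right)}\right)^{2} = \left(\frac{7^{2}}{6} + \left(4 - i \sqrt{3}\right) \left(6 - 0\right) \left(-3\right)\right)^{2} = \left(\frac{1}{6} \cdot 49 + \left(4 - i \sqrt{3}\right) \left(6 + 0\right) \left(-3\right)\right)^{2} = \left(\frac{49}{6} + \left(4 - i \sqrt{3}\right) 6 \left(-3\right)\right)^{2} = \left(\frac{49}{6} + \left(24 - 6 i \sqrt{3}\right) \left(-3\right)\right)^{2} = \left(\frac{49}{6} - \left(72 - 18 i \sqrt{3}\right)\right)^{2} = \left(- \frac{383}{6} + 18 i \sqrt{3}\right)^{2}$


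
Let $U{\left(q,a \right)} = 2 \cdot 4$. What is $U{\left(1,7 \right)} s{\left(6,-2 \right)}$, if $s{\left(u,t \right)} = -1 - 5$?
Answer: $-48$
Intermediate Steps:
$s{\left(u,t \right)} = -6$ ($s{\left(u,t \right)} = -1 - 5 = -6$)
$U{\left(q,a \right)} = 8$
$U{\left(1,7 \right)} s{\left(6,-2 \right)} = 8 \left(-6\right) = -48$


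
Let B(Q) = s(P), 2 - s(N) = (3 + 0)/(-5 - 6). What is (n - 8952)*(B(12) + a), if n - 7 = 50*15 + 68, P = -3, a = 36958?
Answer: -3304137501/11 ≈ -3.0038e+8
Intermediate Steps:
s(N) = 25/11 (s(N) = 2 - (3 + 0)/(-5 - 6) = 2 - 3/(-11) = 2 - 3*(-1)/11 = 2 - 1*(-3/11) = 2 + 3/11 = 25/11)
B(Q) = 25/11
n = 825 (n = 7 + (50*15 + 68) = 7 + (750 + 68) = 7 + 818 = 825)
(n - 8952)*(B(12) + a) = (825 - 8952)*(25/11 + 36958) = -8127*406563/11 = -3304137501/11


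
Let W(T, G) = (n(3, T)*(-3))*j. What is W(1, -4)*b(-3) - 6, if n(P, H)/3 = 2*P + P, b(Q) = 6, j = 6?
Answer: -2922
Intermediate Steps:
n(P, H) = 9*P (n(P, H) = 3*(2*P + P) = 3*(3*P) = 9*P)
W(T, G) = -486 (W(T, G) = ((9*3)*(-3))*6 = (27*(-3))*6 = -81*6 = -486)
W(1, -4)*b(-3) - 6 = -486*6 - 6 = -2916 - 6 = -2922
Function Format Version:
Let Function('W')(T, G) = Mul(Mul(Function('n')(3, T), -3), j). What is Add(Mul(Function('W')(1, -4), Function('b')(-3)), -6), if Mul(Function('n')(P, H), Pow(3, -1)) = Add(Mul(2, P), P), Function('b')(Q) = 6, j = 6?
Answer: -2922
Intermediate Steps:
Function('n')(P, H) = Mul(9, P) (Function('n')(P, H) = Mul(3, Add(Mul(2, P), P)) = Mul(3, Mul(3, P)) = Mul(9, P))
Function('W')(T, G) = -486 (Function('W')(T, G) = Mul(Mul(Mul(9, 3), -3), 6) = Mul(Mul(27, -3), 6) = Mul(-81, 6) = -486)
Add(Mul(Function('W')(1, -4), Function('b')(-3)), -6) = Add(Mul(-486, 6), -6) = Add(-2916, -6) = -2922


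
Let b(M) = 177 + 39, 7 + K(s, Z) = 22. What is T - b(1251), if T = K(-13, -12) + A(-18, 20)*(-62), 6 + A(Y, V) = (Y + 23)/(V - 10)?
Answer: 140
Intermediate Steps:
K(s, Z) = 15 (K(s, Z) = -7 + 22 = 15)
A(Y, V) = -6 + (23 + Y)/(-10 + V) (A(Y, V) = -6 + (Y + 23)/(V - 10) = -6 + (23 + Y)/(-10 + V))
b(M) = 216
T = 356 (T = 15 + ((83 - 18 - 6*20)/(-10 + 20))*(-62) = 15 + ((83 - 18 - 120)/10)*(-62) = 15 + ((⅒)*(-55))*(-62) = 15 - 11/2*(-62) = 15 + 341 = 356)
T - b(1251) = 356 - 1*216 = 356 - 216 = 140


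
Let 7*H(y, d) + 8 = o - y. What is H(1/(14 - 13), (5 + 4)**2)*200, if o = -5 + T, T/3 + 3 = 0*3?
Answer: -4600/7 ≈ -657.14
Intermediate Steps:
T = -9 (T = -9 + 3*(0*3) = -9 + 3*0 = -9 + 0 = -9)
o = -14 (o = -5 - 9 = -14)
H(y, d) = -22/7 - y/7 (H(y, d) = -8/7 + (-14 - y)/7 = -8/7 + (-2 - y/7) = -22/7 - y/7)
H(1/(14 - 13), (5 + 4)**2)*200 = (-22/7 - 1/(7*(14 - 13)))*200 = (-22/7 - 1/7/1)*200 = (-22/7 - 1/7*1)*200 = (-22/7 - 1/7)*200 = -23/7*200 = -4600/7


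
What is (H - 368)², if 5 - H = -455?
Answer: 8464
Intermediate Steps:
H = 460 (H = 5 - 1*(-455) = 5 + 455 = 460)
(H - 368)² = (460 - 368)² = 92² = 8464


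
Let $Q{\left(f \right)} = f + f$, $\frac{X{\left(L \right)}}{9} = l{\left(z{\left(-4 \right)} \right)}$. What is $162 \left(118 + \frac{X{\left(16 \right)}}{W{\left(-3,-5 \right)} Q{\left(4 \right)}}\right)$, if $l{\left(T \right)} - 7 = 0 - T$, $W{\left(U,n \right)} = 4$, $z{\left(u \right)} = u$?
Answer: $\frac{313875}{16} \approx 19617.0$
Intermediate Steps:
$l{\left(T \right)} = 7 - T$ ($l{\left(T \right)} = 7 + \left(0 - T\right) = 7 - T$)
$X{\left(L \right)} = 99$ ($X{\left(L \right)} = 9 \left(7 - -4\right) = 9 \left(7 + 4\right) = 9 \cdot 11 = 99$)
$Q{\left(f \right)} = 2 f$
$162 \left(118 + \frac{X{\left(16 \right)}}{W{\left(-3,-5 \right)} Q{\left(4 \right)}}\right) = 162 \left(118 + \frac{99}{4 \cdot 2 \cdot 4}\right) = 162 \left(118 + \frac{99}{4 \cdot 8}\right) = 162 \left(118 + \frac{99}{32}\right) = 162 \cdot \frac{3875}{32} = \frac{313875}{16}$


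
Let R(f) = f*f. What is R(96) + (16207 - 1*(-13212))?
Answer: 38635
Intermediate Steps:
R(f) = f²
R(96) + (16207 - 1*(-13212)) = 96² + (16207 - 1*(-13212)) = 9216 + (16207 + 13212) = 9216 + 29419 = 38635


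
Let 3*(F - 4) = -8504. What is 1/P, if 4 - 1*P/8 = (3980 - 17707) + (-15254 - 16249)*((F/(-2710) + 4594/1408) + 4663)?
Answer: 119240/140271945363389 ≈ 8.5006e-10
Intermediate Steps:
F = -8492/3 (F = 4 + (⅓)*(-8504) = 4 - 8504/3 = -8492/3 ≈ -2830.7)
P = 140271945363389/119240 (P = 32 - 8*((3980 - 17707) + (-15254 - 16249)*((-8492/3/(-2710) + 4594/1408) + 4663)) = 32 - 8*(-13727 - 31503*((-8492/3*(-1/2710) + 4594*(1/1408)) + 4663)) = 32 - 8*(-13727 - 31503*((4246/4065 + 2297/704) + 4663)) = 32 - 8*(-13727 - 31503*(12326489/2861760 + 4663)) = 32 - 8*(-13727 - 31503*13356713369/2861760) = 32 - 8*(-13727 - 140258847087869/953920) = 32 - 8*(-140271941547709/953920) = 32 + 140271941547709/119240 = 140271945363389/119240 ≈ 1.1764e+9)
1/P = 1/(140271945363389/119240) = 119240/140271945363389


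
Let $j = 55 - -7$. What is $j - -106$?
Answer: $168$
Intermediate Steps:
$j = 62$ ($j = 55 + 7 = 62$)
$j - -106 = 62 - -106 = 62 + 106 = 168$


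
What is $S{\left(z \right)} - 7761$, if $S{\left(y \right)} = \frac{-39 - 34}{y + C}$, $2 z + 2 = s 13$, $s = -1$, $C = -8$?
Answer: $- \frac{240445}{31} \approx -7756.3$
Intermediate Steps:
$z = - \frac{15}{2}$ ($z = -1 + \frac{\left(-1\right) 13}{2} = -1 + \frac{1}{2} \left(-13\right) = -1 - \frac{13}{2} = - \frac{15}{2} \approx -7.5$)
$S{\left(y \right)} = - \frac{73}{-8 + y}$ ($S{\left(y \right)} = \frac{-39 - 34}{y - 8} = - \frac{73}{-8 + y}$)
$S{\left(z \right)} - 7761 = - \frac{73}{-8 - \frac{15}{2}} - 7761 = - \frac{73}{- \frac{31}{2}} - 7761 = \left(-73\right) \left(- \frac{2}{31}\right) - 7761 = \frac{146}{31} - 7761 = - \frac{240445}{31}$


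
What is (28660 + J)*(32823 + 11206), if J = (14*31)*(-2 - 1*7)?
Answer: 1089893866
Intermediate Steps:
J = -3906 (J = 434*(-2 - 7) = 434*(-9) = -3906)
(28660 + J)*(32823 + 11206) = (28660 - 3906)*(32823 + 11206) = 24754*44029 = 1089893866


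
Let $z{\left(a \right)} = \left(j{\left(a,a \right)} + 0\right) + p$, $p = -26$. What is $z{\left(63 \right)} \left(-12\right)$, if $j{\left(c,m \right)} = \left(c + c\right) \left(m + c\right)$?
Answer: $-190200$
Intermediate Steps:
$j{\left(c,m \right)} = 2 c \left(c + m\right)$
$z{\left(a \right)} = -26 + 4 a^{2}$ ($z{\left(a \right)} = \left(2 a \left(a + a\right) + 0\right) - 26 = \left(2 a 2 a + 0\right) - 26 = \left(4 a^{2} + 0\right) - 26 = 4 a^{2} - 26 = -26 + 4 a^{2}$)
$z{\left(63 \right)} \left(-12\right) = \left(-26 + 4 \cdot 63^{2}\right) \left(-12\right) = \left(-26 + 4 \cdot 3969\right) \left(-12\right) = \left(-26 + 15876\right) \left(-12\right) = 15850 \left(-12\right) = -190200$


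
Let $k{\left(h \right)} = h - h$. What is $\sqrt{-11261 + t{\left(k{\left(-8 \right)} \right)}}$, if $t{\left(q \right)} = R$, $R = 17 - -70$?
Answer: $i \sqrt{11174} \approx 105.71 i$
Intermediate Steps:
$k{\left(h \right)} = 0$
$R = 87$ ($R = 17 + 70 = 87$)
$t{\left(q \right)} = 87$
$\sqrt{-11261 + t{\left(k{\left(-8 \right)} \right)}} = \sqrt{-11261 + 87} = \sqrt{-11174} = i \sqrt{11174}$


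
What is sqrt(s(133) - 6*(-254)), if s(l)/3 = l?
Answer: sqrt(1923) ≈ 43.852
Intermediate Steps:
s(l) = 3*l
sqrt(s(133) - 6*(-254)) = sqrt(3*133 - 6*(-254)) = sqrt(399 + 1524) = sqrt(1923)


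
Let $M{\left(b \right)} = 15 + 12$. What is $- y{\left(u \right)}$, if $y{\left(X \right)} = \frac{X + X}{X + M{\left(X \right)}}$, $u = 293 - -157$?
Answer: $- \frac{100}{53} \approx -1.8868$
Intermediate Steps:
$M{\left(b \right)} = 27$
$u = 450$ ($u = 293 + 157 = 450$)
$y{\left(X \right)} = \frac{2 X}{27 + X}$ ($y{\left(X \right)} = \frac{X + X}{X + 27} = \frac{2 X}{27 + X}$)
$- y{\left(u \right)} = - \frac{2 \cdot 450}{27 + 450} = - \frac{2 \cdot 450}{477} = \left(-1\right) \frac{100}{53} = - \frac{100}{53}$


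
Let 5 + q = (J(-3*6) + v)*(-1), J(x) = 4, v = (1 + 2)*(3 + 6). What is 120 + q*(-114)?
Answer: 4224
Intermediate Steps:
v = 27 (v = 3*9 = 27)
q = -36 (q = -5 + (4 + 27)*(-1) = -5 + 31*(-1) = -5 - 31 = -36)
120 + q*(-114) = 120 - 36*(-114) = 120 + 4104 = 4224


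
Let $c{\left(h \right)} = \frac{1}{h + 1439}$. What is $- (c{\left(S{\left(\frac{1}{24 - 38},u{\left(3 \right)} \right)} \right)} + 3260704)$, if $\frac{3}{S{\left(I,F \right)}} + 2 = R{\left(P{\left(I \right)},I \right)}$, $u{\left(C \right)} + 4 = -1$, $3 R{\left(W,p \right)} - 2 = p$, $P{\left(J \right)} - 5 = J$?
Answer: $- \frac{89013958515}{27299} \approx -3.2607 \cdot 10^{6}$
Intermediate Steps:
$P{\left(J \right)} = 5 + J$
$R{\left(W,p \right)} = \frac{2}{3} + \frac{p}{3}$
$u{\left(C \right)} = -5$ ($u{\left(C \right)} = -4 - 1 = -5$)
$S{\left(I,F \right)} = \frac{3}{- \frac{4}{3} + \frac{I}{3}}$ ($S{\left(I,F \right)} = \frac{3}{-2 + \left(\frac{2}{3} + \frac{I}{3}\right)} = \frac{3}{- \frac{4}{3} + \frac{I}{3}}$)
$c{\left(h \right)} = \frac{1}{1439 + h}$
$- (c{\left(S{\left(\frac{1}{24 - 38},u{\left(3 \right)} \right)} \right)} + 3260704) = - (\frac{1}{1439 + \frac{9}{-4 + \frac{1}{24 - 38}}} + 3260704) = - (\frac{1}{1439 + \frac{9}{-4 + \frac{1}{-14}}} + 3260704) = - (\frac{1}{1439 + \frac{9}{-4 - \frac{1}{14}}} + 3260704) = - (\frac{1}{1439 + \frac{9}{- \frac{57}{14}}} + 3260704) = - (\frac{1}{1439 + 9 \left(- \frac{14}{57}\right)} + 3260704) = - (\frac{1}{1439 - \frac{42}{19}} + 3260704) = - (\frac{1}{\frac{27299}{19}} + 3260704) = - (\frac{19}{27299} + 3260704) = \left(-1\right) \frac{89013958515}{27299} = - \frac{89013958515}{27299}$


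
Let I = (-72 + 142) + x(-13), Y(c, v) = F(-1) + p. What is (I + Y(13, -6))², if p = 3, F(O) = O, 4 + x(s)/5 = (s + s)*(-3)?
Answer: 195364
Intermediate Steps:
x(s) = -20 - 30*s (x(s) = -20 + 5*((s + s)*(-3)) = -20 + 5*((2*s)*(-3)) = -20 + 5*(-6*s) = -20 - 30*s)
Y(c, v) = 2 (Y(c, v) = -1 + 3 = 2)
I = 440 (I = (-72 + 142) + (-20 - 30*(-13)) = 70 + (-20 + 390) = 70 + 370 = 440)
(I + Y(13, -6))² = (440 + 2)² = 442² = 195364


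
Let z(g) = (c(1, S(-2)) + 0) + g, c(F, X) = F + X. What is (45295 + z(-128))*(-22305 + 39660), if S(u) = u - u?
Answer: 783890640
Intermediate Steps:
S(u) = 0
z(g) = 1 + g (z(g) = ((1 + 0) + 0) + g = (1 + 0) + g = 1 + g)
(45295 + z(-128))*(-22305 + 39660) = (45295 + (1 - 128))*(-22305 + 39660) = (45295 - 127)*17355 = 45168*17355 = 783890640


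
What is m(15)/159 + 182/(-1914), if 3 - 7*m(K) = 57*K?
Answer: -305549/355047 ≈ -0.86059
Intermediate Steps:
m(K) = 3/7 - 57*K/7
m(15)/159 + 182/(-1914) = (3/7 - 57/7*15)/159 + 182/(-1914) = (3/7 - 855/7)*(1/159) + 182*(-1/1914) = -852/7*1/159 - 91/957 = -284/371 - 91/957 = -305549/355047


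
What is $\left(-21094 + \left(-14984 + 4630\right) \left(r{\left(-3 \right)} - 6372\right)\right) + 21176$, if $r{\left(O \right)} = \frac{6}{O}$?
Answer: $65996478$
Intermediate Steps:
$\left(-21094 + \left(-14984 + 4630\right) \left(r{\left(-3 \right)} - 6372\right)\right) + 21176 = \left(-21094 + \left(-14984 + 4630\right) \left(\frac{6}{-3} - 6372\right)\right) + 21176 = \left(-21094 - 10354 \left(6 \left(- \frac{1}{3}\right) - 6372\right)\right) + 21176 = \left(-21094 - 10354 \left(-2 - 6372\right)\right) + 21176 = \left(-21094 - -65996396\right) + 21176 = \left(-21094 + 65996396\right) + 21176 = 65975302 + 21176 = 65996478$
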